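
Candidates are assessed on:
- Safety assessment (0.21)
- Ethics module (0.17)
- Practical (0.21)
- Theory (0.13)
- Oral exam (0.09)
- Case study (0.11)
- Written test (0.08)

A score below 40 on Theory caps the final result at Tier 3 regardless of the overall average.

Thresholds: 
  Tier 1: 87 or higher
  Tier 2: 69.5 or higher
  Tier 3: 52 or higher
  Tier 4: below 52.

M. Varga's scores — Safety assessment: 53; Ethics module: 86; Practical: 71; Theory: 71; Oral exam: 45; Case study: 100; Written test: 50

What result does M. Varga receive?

Tier 3

Theory score 71 ≥ 40: minimum met.
Weighted total:
  Safety assessment 53 × 0.21 = 11.13
  Ethics module 86 × 0.17 = 14.62
  Practical 71 × 0.21 = 14.91
  Theory 71 × 0.13 = 9.23
  Oral exam 45 × 0.09 = 4.05
  Case study 100 × 0.11 = 11
  Written test 50 × 0.08 = 4
Sum = 68.94
68.94 is ≥ 52 and < 69.5 → Tier 3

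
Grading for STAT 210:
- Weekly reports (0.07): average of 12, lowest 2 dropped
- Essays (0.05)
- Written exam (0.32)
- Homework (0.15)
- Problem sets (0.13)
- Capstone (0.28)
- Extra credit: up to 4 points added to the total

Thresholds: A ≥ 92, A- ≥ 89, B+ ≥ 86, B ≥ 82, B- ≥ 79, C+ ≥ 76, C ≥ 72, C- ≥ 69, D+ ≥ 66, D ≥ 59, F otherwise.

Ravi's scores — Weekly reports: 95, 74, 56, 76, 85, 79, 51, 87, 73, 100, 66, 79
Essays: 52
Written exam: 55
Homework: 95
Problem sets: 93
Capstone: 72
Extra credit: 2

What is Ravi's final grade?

C

Weekly reports: drop 51, 56 → average of remaining 10 = 814/10 = 81.4
Weighted total:
  Weekly reports 81.4 × 0.07 = 5.698
  Essays 52 × 0.05 = 2.6
  Written exam 55 × 0.32 = 17.6
  Homework 95 × 0.15 = 14.25
  Problem sets 93 × 0.13 = 12.09
  Capstone 72 × 0.28 = 20.16
Sum = 72.398
Extra credit: 72.398 + 2 = 74.398
74.398 is ≥ 72 and < 76 → C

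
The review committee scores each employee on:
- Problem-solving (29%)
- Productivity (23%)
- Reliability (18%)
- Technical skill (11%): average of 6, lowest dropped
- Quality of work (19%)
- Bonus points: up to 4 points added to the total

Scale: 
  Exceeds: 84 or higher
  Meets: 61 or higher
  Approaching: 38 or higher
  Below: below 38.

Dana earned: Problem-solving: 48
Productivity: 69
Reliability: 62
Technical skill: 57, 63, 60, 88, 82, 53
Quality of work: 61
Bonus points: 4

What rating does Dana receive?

Technical skill: drop 53 → average of remaining 5 = 350/5 = 70
Weighted total:
  Problem-solving 48 × 0.29 = 13.92
  Productivity 69 × 0.23 = 15.87
  Reliability 62 × 0.18 = 11.16
  Technical skill 70 × 0.11 = 7.7
  Quality of work 61 × 0.19 = 11.59
Sum = 60.24
Bonus points: 60.24 + 4 = 64.24
64.24 is ≥ 61 and < 84 → Meets

Meets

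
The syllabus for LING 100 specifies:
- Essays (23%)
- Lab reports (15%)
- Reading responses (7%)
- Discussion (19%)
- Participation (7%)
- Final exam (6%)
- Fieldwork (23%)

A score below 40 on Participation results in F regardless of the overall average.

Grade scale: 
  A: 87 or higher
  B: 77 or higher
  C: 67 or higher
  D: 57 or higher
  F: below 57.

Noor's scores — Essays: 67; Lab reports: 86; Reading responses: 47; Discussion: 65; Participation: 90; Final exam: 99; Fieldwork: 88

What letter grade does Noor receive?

Participation score 90 ≥ 40: minimum met.
Weighted total:
  Essays 67 × 0.23 = 15.41
  Lab reports 86 × 0.15 = 12.9
  Reading responses 47 × 0.07 = 3.29
  Discussion 65 × 0.19 = 12.35
  Participation 90 × 0.07 = 6.3
  Final exam 99 × 0.06 = 5.94
  Fieldwork 88 × 0.23 = 20.24
Sum = 76.43
76.43 is ≥ 67 and < 77 → C

C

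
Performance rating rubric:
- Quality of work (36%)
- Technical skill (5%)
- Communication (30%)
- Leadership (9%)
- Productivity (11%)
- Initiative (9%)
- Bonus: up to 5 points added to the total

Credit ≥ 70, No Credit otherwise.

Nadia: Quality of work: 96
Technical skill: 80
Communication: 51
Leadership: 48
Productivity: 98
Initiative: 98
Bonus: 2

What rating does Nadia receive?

Weighted total:
  Quality of work 96 × 0.36 = 34.56
  Technical skill 80 × 0.05 = 4
  Communication 51 × 0.3 = 15.3
  Leadership 48 × 0.09 = 4.32
  Productivity 98 × 0.11 = 10.78
  Initiative 98 × 0.09 = 8.82
Sum = 77.78
Bonus: 77.78 + 2 = 79.78
79.78 ≥ 70 → Credit

Credit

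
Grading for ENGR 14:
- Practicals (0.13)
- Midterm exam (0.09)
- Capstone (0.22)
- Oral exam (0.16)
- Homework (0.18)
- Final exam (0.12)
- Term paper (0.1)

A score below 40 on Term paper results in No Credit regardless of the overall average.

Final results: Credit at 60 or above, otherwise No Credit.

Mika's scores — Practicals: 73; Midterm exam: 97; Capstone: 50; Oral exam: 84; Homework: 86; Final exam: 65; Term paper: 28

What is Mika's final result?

Term paper score 28 < 40: minimum not met.
Weighted total:
  Practicals 73 × 0.13 = 9.49
  Midterm exam 97 × 0.09 = 8.73
  Capstone 50 × 0.22 = 11
  Oral exam 84 × 0.16 = 13.44
  Homework 86 × 0.18 = 15.48
  Final exam 65 × 0.12 = 7.8
  Term paper 28 × 0.1 = 2.8
Sum = 68.74
Because the Term paper minimum was not met, the result is No Credit.

No Credit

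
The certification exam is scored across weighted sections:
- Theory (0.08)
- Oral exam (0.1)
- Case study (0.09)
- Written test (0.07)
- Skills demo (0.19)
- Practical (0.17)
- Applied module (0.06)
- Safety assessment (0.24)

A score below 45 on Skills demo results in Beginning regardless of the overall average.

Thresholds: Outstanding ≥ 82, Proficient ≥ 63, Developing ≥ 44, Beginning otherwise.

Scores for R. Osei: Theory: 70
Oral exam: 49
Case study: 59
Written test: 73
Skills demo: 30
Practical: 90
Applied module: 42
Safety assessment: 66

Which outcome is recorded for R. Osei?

Beginning

Skills demo score 30 < 45: minimum not met.
Weighted total:
  Theory 70 × 0.08 = 5.6
  Oral exam 49 × 0.1 = 4.9
  Case study 59 × 0.09 = 5.31
  Written test 73 × 0.07 = 5.11
  Skills demo 30 × 0.19 = 5.7
  Practical 90 × 0.17 = 15.3
  Applied module 42 × 0.06 = 2.52
  Safety assessment 66 × 0.24 = 15.84
Sum = 60.28
Because the Skills demo minimum was not met, the result is Beginning.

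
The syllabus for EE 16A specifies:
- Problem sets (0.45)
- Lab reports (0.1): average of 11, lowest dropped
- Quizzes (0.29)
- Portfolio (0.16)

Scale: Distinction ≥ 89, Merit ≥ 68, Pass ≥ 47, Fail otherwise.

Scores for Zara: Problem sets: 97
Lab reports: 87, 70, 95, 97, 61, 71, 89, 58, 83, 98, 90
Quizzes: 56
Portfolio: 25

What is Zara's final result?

Merit

Lab reports: drop 58 → average of remaining 10 = 841/10 = 84.1
Weighted total:
  Problem sets 97 × 0.45 = 43.65
  Lab reports 84.1 × 0.1 = 8.41
  Quizzes 56 × 0.29 = 16.24
  Portfolio 25 × 0.16 = 4
Sum = 72.3
72.3 is ≥ 68 and < 89 → Merit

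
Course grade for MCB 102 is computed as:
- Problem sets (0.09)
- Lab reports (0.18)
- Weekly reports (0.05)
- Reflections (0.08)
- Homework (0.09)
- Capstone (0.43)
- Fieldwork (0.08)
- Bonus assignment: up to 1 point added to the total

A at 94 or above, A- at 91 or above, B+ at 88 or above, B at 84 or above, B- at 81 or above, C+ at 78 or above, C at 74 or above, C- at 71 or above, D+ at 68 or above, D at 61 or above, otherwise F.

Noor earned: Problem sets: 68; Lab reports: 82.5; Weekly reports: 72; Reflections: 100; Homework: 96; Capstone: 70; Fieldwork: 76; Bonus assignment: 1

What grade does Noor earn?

Weighted total:
  Problem sets 68 × 0.09 = 6.12
  Lab reports 82.5 × 0.18 = 14.85
  Weekly reports 72 × 0.05 = 3.6
  Reflections 100 × 0.08 = 8
  Homework 96 × 0.09 = 8.64
  Capstone 70 × 0.43 = 30.1
  Fieldwork 76 × 0.08 = 6.08
Sum = 77.39
Bonus assignment: 77.39 + 1 = 78.39
78.39 is ≥ 78 and < 81 → C+

C+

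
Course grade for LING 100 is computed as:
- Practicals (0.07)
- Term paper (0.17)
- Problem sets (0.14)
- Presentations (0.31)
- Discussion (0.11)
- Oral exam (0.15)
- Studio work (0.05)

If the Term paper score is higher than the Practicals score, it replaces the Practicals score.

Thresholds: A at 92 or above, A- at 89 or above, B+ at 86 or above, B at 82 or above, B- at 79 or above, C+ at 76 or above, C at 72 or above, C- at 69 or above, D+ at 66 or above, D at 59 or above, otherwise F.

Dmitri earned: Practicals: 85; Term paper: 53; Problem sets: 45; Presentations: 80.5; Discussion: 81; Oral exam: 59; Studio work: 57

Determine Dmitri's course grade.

Term paper (53) ≤ Practicals (85), so Practicals stays at 85.
Weighted total:
  Practicals 85 × 0.07 = 5.95
  Term paper 53 × 0.17 = 9.01
  Problem sets 45 × 0.14 = 6.3
  Presentations 80.5 × 0.31 = 24.955
  Discussion 81 × 0.11 = 8.91
  Oral exam 59 × 0.15 = 8.85
  Studio work 57 × 0.05 = 2.85
Sum = 66.825
66.825 is ≥ 66 and < 69 → D+

D+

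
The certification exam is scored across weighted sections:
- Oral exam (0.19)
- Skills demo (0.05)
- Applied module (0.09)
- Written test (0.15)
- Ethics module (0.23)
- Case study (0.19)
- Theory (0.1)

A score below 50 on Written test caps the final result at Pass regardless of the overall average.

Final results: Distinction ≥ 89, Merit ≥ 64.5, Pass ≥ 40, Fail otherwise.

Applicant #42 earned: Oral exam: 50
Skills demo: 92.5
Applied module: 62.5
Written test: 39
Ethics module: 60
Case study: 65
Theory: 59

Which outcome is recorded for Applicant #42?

Written test score 39 < 50: minimum not met.
Weighted total:
  Oral exam 50 × 0.19 = 9.5
  Skills demo 92.5 × 0.05 = 4.625
  Applied module 62.5 × 0.09 = 5.625
  Written test 39 × 0.15 = 5.85
  Ethics module 60 × 0.23 = 13.8
  Case study 65 × 0.19 = 12.35
  Theory 59 × 0.1 = 5.9
Sum = 57.65
57.65 would be Pass; cap at Pass applies → Pass.

Pass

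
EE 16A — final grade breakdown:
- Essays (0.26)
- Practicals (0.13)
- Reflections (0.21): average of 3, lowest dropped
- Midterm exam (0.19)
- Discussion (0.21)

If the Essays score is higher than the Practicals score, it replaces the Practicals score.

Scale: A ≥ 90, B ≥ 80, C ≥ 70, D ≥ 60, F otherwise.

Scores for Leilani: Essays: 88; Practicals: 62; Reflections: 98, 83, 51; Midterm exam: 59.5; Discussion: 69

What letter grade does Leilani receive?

Reflections: drop 51 → average of remaining 2 = 181/2 = 90.5
Essays (88) > Practicals (62), so Practicals counts as 88.
Weighted total:
  Essays 88 × 0.26 = 22.88
  Practicals 88 × 0.13 = 11.44
  Reflections 90.5 × 0.21 = 19.005
  Midterm exam 59.5 × 0.19 = 11.305
  Discussion 69 × 0.21 = 14.49
Sum = 79.12
79.12 is ≥ 70 and < 80 → C

C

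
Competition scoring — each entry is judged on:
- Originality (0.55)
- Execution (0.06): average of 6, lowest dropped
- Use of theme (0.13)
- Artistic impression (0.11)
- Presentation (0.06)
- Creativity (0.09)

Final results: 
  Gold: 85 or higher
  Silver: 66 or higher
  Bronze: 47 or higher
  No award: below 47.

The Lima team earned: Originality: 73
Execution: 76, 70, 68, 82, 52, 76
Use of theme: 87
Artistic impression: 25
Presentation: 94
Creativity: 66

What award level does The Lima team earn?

Silver

Execution: drop 52 → average of remaining 5 = 372/5 = 74.4
Weighted total:
  Originality 73 × 0.55 = 40.15
  Execution 74.4 × 0.06 = 4.464
  Use of theme 87 × 0.13 = 11.31
  Artistic impression 25 × 0.11 = 2.75
  Presentation 94 × 0.06 = 5.64
  Creativity 66 × 0.09 = 5.94
Sum = 70.254
70.254 is ≥ 66 and < 85 → Silver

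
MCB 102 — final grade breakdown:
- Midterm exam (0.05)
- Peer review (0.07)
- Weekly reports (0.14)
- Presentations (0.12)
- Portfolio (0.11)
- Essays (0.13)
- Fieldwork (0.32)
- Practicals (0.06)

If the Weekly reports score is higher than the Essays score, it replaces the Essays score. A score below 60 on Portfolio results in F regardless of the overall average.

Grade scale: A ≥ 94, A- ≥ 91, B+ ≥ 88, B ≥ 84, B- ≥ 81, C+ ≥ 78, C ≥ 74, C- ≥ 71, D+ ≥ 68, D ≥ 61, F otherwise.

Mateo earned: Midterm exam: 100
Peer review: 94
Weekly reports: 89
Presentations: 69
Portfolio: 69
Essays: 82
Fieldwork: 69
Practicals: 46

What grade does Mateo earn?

Weekly reports (89) > Essays (82), so Essays counts as 89.
Portfolio score 69 ≥ 60: minimum met.
Weighted total:
  Midterm exam 100 × 0.05 = 5
  Peer review 94 × 0.07 = 6.58
  Weekly reports 89 × 0.14 = 12.46
  Presentations 69 × 0.12 = 8.28
  Portfolio 69 × 0.11 = 7.59
  Essays 89 × 0.13 = 11.57
  Fieldwork 69 × 0.32 = 22.08
  Practicals 46 × 0.06 = 2.76
Sum = 76.32
76.32 is ≥ 74 and < 78 → C

C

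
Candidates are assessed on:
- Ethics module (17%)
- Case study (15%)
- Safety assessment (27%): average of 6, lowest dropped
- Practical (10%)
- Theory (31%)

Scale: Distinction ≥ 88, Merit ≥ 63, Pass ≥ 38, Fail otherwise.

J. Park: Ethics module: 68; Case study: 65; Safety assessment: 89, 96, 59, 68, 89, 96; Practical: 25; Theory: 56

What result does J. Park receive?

Merit

Safety assessment: drop 59 → average of remaining 5 = 438/5 = 87.6
Weighted total:
  Ethics module 68 × 0.17 = 11.56
  Case study 65 × 0.15 = 9.75
  Safety assessment 87.6 × 0.27 = 23.652
  Practical 25 × 0.1 = 2.5
  Theory 56 × 0.31 = 17.36
Sum = 64.822
64.822 is ≥ 63 and < 88 → Merit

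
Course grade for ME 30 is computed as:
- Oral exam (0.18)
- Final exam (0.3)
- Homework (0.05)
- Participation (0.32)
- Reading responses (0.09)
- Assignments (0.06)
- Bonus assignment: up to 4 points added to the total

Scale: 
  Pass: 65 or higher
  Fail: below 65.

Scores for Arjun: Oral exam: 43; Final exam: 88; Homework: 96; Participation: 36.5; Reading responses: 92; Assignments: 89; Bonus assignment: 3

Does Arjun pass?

Weighted total:
  Oral exam 43 × 0.18 = 7.74
  Final exam 88 × 0.3 = 26.4
  Homework 96 × 0.05 = 4.8
  Participation 36.5 × 0.32 = 11.68
  Reading responses 92 × 0.09 = 8.28
  Assignments 89 × 0.06 = 5.34
Sum = 64.24
Bonus assignment: 64.24 + 3 = 67.24
67.24 ≥ 65 → Pass

Pass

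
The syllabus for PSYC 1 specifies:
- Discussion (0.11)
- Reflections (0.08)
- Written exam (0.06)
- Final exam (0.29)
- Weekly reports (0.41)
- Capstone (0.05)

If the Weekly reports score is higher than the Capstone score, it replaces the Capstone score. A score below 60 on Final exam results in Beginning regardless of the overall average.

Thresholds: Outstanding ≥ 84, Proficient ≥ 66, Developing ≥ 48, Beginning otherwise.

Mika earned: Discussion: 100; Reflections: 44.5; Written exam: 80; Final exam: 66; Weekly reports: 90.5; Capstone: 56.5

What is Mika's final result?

Weekly reports (90.5) > Capstone (56.5), so Capstone counts as 90.5.
Final exam score 66 ≥ 60: minimum met.
Weighted total:
  Discussion 100 × 0.11 = 11
  Reflections 44.5 × 0.08 = 3.56
  Written exam 80 × 0.06 = 4.8
  Final exam 66 × 0.29 = 19.14
  Weekly reports 90.5 × 0.41 = 37.105
  Capstone 90.5 × 0.05 = 4.525
Sum = 80.13
80.13 is ≥ 66 and < 84 → Proficient

Proficient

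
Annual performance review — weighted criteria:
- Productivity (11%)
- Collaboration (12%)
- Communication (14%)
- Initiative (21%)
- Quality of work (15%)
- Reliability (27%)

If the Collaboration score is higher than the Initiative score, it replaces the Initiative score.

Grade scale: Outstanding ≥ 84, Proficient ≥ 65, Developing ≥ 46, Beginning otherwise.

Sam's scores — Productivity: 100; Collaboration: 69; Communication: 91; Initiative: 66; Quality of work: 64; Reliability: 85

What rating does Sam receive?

Proficient

Collaboration (69) > Initiative (66), so Initiative counts as 69.
Weighted total:
  Productivity 100 × 0.11 = 11
  Collaboration 69 × 0.12 = 8.28
  Communication 91 × 0.14 = 12.74
  Initiative 69 × 0.21 = 14.49
  Quality of work 64 × 0.15 = 9.6
  Reliability 85 × 0.27 = 22.95
Sum = 79.06
79.06 is ≥ 65 and < 84 → Proficient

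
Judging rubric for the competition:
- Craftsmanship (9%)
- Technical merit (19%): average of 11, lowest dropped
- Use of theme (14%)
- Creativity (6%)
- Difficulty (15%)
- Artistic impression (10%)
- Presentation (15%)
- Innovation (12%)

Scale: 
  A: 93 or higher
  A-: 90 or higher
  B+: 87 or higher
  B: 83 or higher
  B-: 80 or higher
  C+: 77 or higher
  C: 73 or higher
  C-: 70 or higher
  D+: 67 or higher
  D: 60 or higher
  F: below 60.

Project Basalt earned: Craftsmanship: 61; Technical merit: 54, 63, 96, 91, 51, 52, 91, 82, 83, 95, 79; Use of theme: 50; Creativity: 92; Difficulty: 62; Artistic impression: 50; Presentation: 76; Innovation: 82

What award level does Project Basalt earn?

Technical merit: drop 51 → average of remaining 10 = 786/10 = 78.6
Weighted total:
  Craftsmanship 61 × 0.09 = 5.49
  Technical merit 78.6 × 0.19 = 14.934
  Use of theme 50 × 0.14 = 7
  Creativity 92 × 0.06 = 5.52
  Difficulty 62 × 0.15 = 9.3
  Artistic impression 50 × 0.1 = 5
  Presentation 76 × 0.15 = 11.4
  Innovation 82 × 0.12 = 9.84
Sum = 68.484
68.484 is ≥ 67 and < 70 → D+

D+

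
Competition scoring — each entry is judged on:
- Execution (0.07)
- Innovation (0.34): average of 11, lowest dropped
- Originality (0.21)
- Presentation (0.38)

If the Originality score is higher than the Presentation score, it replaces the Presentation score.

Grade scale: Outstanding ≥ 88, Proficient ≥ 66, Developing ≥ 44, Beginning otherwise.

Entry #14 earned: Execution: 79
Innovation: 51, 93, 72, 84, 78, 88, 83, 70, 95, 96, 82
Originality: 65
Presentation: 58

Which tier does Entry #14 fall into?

Proficient

Innovation: drop 51 → average of remaining 10 = 841/10 = 84.1
Originality (65) > Presentation (58), so Presentation counts as 65.
Weighted total:
  Execution 79 × 0.07 = 5.53
  Innovation 84.1 × 0.34 = 28.594
  Originality 65 × 0.21 = 13.65
  Presentation 65 × 0.38 = 24.7
Sum = 72.474
72.474 is ≥ 66 and < 88 → Proficient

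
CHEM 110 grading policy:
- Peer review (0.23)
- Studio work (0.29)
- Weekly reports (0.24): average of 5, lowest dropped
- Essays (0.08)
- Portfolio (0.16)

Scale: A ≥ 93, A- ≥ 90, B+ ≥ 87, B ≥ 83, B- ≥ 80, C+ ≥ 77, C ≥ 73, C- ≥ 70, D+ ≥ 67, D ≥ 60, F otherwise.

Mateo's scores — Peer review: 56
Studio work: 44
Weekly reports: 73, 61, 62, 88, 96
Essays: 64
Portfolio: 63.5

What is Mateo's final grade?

Weekly reports: drop 61 → average of remaining 4 = 319/4 = 79.75
Weighted total:
  Peer review 56 × 0.23 = 12.88
  Studio work 44 × 0.29 = 12.76
  Weekly reports 79.75 × 0.24 = 19.14
  Essays 64 × 0.08 = 5.12
  Portfolio 63.5 × 0.16 = 10.16
Sum = 60.06
60.06 is ≥ 60 and < 67 → D

D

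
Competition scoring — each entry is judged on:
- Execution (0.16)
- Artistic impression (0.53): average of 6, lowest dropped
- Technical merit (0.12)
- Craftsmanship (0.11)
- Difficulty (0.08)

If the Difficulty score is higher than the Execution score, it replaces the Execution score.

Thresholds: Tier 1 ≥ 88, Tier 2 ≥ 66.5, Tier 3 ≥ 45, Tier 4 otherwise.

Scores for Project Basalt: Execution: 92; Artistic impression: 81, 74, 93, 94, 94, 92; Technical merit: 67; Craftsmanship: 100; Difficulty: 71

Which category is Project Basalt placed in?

Tier 2

Artistic impression: drop 74 → average of remaining 5 = 454/5 = 90.8
Difficulty (71) ≤ Execution (92), so Execution stays at 92.
Weighted total:
  Execution 92 × 0.16 = 14.72
  Artistic impression 90.8 × 0.53 = 48.124
  Technical merit 67 × 0.12 = 8.04
  Craftsmanship 100 × 0.11 = 11
  Difficulty 71 × 0.08 = 5.68
Sum = 87.564
87.564 is ≥ 66.5 and < 88 → Tier 2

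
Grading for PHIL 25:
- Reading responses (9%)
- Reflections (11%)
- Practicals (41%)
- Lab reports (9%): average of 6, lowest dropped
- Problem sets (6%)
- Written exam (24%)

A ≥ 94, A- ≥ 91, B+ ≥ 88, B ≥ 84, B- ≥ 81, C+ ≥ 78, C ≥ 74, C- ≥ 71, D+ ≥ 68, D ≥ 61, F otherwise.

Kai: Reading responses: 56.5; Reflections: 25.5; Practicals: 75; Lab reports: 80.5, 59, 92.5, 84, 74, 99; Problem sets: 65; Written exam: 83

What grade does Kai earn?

Lab reports: drop 59 → average of remaining 5 = 430/5 = 86
Weighted total:
  Reading responses 56.5 × 0.09 = 5.085
  Reflections 25.5 × 0.11 = 2.805
  Practicals 75 × 0.41 = 30.75
  Lab reports 86 × 0.09 = 7.74
  Problem sets 65 × 0.06 = 3.9
  Written exam 83 × 0.24 = 19.92
Sum = 70.2
70.2 is ≥ 68 and < 71 → D+

D+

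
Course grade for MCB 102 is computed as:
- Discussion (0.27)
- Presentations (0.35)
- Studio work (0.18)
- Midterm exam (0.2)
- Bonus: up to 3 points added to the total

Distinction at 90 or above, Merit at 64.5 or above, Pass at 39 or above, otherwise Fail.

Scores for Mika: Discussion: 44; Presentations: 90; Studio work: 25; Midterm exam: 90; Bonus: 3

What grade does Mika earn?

Merit

Weighted total:
  Discussion 44 × 0.27 = 11.88
  Presentations 90 × 0.35 = 31.5
  Studio work 25 × 0.18 = 4.5
  Midterm exam 90 × 0.2 = 18
Sum = 65.88
Bonus: 65.88 + 3 = 68.88
68.88 is ≥ 64.5 and < 90 → Merit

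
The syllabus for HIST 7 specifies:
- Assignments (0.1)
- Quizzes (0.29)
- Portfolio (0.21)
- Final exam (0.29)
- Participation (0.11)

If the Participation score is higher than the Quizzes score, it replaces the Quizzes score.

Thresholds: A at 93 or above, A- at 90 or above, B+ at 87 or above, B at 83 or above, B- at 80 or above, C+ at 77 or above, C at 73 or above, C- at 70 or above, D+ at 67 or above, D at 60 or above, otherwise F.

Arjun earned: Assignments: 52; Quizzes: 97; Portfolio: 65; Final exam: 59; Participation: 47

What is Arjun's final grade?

Participation (47) ≤ Quizzes (97), so Quizzes stays at 97.
Weighted total:
  Assignments 52 × 0.1 = 5.2
  Quizzes 97 × 0.29 = 28.13
  Portfolio 65 × 0.21 = 13.65
  Final exam 59 × 0.29 = 17.11
  Participation 47 × 0.11 = 5.17
Sum = 69.26
69.26 is ≥ 67 and < 70 → D+

D+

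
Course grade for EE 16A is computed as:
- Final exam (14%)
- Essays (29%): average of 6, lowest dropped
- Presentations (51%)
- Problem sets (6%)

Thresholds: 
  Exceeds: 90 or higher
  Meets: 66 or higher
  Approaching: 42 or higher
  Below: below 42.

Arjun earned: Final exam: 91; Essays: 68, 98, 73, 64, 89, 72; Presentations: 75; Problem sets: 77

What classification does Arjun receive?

Meets

Essays: drop 64 → average of remaining 5 = 400/5 = 80
Weighted total:
  Final exam 91 × 0.14 = 12.74
  Essays 80 × 0.29 = 23.2
  Presentations 75 × 0.51 = 38.25
  Problem sets 77 × 0.06 = 4.62
Sum = 78.81
78.81 is ≥ 66 and < 90 → Meets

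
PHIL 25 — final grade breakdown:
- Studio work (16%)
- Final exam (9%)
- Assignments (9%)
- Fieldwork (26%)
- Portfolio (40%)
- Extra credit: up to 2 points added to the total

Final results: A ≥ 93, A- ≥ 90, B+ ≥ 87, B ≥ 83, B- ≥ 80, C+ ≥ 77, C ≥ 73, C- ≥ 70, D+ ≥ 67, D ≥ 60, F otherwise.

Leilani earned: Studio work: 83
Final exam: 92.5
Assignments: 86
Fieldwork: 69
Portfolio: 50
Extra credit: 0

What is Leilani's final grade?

D+

Weighted total:
  Studio work 83 × 0.16 = 13.28
  Final exam 92.5 × 0.09 = 8.325
  Assignments 86 × 0.09 = 7.74
  Fieldwork 69 × 0.26 = 17.94
  Portfolio 50 × 0.4 = 20
Sum = 67.285
Extra credit: 67.285 + 0 = 67.285
67.285 is ≥ 67 and < 70 → D+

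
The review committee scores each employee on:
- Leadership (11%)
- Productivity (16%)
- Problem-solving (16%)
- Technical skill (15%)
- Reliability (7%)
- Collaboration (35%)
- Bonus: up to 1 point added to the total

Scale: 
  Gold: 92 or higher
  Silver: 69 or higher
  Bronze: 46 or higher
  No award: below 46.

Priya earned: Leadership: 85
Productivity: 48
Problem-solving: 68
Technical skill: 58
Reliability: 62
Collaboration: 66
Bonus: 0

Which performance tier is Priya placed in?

Bronze

Weighted total:
  Leadership 85 × 0.11 = 9.35
  Productivity 48 × 0.16 = 7.68
  Problem-solving 68 × 0.16 = 10.88
  Technical skill 58 × 0.15 = 8.7
  Reliability 62 × 0.07 = 4.34
  Collaboration 66 × 0.35 = 23.1
Sum = 64.05
Bonus: 64.05 + 0 = 64.05
64.05 is ≥ 46 and < 69 → Bronze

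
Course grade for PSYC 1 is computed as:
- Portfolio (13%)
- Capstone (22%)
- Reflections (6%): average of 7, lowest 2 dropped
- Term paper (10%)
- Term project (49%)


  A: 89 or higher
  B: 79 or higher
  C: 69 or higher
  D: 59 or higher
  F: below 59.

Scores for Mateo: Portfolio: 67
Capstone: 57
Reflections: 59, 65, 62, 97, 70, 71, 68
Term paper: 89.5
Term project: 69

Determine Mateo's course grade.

Reflections: drop 59, 62 → average of remaining 5 = 371/5 = 74.2
Weighted total:
  Portfolio 67 × 0.13 = 8.71
  Capstone 57 × 0.22 = 12.54
  Reflections 74.2 × 0.06 = 4.452
  Term paper 89.5 × 0.1 = 8.95
  Term project 69 × 0.49 = 33.81
Sum = 68.462
68.462 is ≥ 59 and < 69 → D

D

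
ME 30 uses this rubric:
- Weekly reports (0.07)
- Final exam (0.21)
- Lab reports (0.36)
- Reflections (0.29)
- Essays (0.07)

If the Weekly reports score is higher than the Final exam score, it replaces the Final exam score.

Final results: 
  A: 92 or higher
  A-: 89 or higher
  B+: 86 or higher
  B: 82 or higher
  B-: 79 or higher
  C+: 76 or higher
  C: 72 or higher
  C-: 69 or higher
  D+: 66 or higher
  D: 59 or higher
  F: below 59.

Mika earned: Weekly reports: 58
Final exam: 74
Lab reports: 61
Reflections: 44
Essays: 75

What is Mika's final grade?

D

Weekly reports (58) ≤ Final exam (74), so Final exam stays at 74.
Weighted total:
  Weekly reports 58 × 0.07 = 4.06
  Final exam 74 × 0.21 = 15.54
  Lab reports 61 × 0.36 = 21.96
  Reflections 44 × 0.29 = 12.76
  Essays 75 × 0.07 = 5.25
Sum = 59.57
59.57 is ≥ 59 and < 66 → D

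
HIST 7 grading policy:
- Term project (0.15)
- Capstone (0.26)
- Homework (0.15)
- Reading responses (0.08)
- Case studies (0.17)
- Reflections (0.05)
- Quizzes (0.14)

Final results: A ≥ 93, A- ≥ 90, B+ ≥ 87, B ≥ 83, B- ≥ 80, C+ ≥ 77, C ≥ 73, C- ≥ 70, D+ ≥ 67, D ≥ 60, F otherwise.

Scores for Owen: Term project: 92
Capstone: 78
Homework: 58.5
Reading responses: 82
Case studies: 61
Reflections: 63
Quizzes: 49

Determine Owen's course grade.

D+

Weighted total:
  Term project 92 × 0.15 = 13.8
  Capstone 78 × 0.26 = 20.28
  Homework 58.5 × 0.15 = 8.775
  Reading responses 82 × 0.08 = 6.56
  Case studies 61 × 0.17 = 10.37
  Reflections 63 × 0.05 = 3.15
  Quizzes 49 × 0.14 = 6.86
Sum = 69.795
69.795 is ≥ 67 and < 70 → D+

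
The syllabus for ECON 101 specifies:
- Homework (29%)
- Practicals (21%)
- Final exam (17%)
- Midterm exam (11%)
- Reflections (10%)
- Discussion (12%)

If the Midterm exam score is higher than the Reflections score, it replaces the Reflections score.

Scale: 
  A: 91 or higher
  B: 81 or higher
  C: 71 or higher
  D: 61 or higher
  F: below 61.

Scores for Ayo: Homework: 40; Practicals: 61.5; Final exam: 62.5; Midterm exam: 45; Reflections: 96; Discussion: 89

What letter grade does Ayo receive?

Midterm exam (45) ≤ Reflections (96), so Reflections stays at 96.
Weighted total:
  Homework 40 × 0.29 = 11.6
  Practicals 61.5 × 0.21 = 12.915
  Final exam 62.5 × 0.17 = 10.625
  Midterm exam 45 × 0.11 = 4.95
  Reflections 96 × 0.1 = 9.6
  Discussion 89 × 0.12 = 10.68
Sum = 60.37
60.37 < 61 → F

F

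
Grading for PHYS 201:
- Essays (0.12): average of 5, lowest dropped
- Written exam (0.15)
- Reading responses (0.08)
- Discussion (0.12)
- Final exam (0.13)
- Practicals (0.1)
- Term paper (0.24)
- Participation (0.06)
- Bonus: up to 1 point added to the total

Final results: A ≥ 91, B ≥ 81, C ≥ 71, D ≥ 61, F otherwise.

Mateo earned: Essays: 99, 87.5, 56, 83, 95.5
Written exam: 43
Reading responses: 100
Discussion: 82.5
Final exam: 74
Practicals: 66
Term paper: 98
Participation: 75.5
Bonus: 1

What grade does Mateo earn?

Essays: drop 56 → average of remaining 4 = 365/4 = 91.25
Weighted total:
  Essays 91.25 × 0.12 = 10.95
  Written exam 43 × 0.15 = 6.45
  Reading responses 100 × 0.08 = 8
  Discussion 82.5 × 0.12 = 9.9
  Final exam 74 × 0.13 = 9.62
  Practicals 66 × 0.1 = 6.6
  Term paper 98 × 0.24 = 23.52
  Participation 75.5 × 0.06 = 4.53
Sum = 79.57
Bonus: 79.57 + 1 = 80.57
80.57 is ≥ 71 and < 81 → C

C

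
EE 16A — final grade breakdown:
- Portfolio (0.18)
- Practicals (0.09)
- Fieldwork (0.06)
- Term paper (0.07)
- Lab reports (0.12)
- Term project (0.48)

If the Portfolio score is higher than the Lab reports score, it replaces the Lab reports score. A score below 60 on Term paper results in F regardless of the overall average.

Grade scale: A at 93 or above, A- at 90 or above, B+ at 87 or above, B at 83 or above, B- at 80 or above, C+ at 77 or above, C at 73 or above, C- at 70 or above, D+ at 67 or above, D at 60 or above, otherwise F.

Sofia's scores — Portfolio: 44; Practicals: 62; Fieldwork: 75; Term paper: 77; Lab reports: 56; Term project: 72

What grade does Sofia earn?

D

Portfolio (44) ≤ Lab reports (56), so Lab reports stays at 56.
Term paper score 77 ≥ 60: minimum met.
Weighted total:
  Portfolio 44 × 0.18 = 7.92
  Practicals 62 × 0.09 = 5.58
  Fieldwork 75 × 0.06 = 4.5
  Term paper 77 × 0.07 = 5.39
  Lab reports 56 × 0.12 = 6.72
  Term project 72 × 0.48 = 34.56
Sum = 64.67
64.67 is ≥ 60 and < 67 → D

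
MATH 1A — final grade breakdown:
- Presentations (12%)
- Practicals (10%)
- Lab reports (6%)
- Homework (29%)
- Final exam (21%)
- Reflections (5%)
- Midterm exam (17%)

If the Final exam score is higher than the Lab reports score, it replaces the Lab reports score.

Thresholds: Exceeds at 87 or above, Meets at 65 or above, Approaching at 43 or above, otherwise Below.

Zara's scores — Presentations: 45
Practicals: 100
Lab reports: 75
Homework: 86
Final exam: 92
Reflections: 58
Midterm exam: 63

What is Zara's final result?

Final exam (92) > Lab reports (75), so Lab reports counts as 92.
Weighted total:
  Presentations 45 × 0.12 = 5.4
  Practicals 100 × 0.1 = 10
  Lab reports 92 × 0.06 = 5.52
  Homework 86 × 0.29 = 24.94
  Final exam 92 × 0.21 = 19.32
  Reflections 58 × 0.05 = 2.9
  Midterm exam 63 × 0.17 = 10.71
Sum = 78.79
78.79 is ≥ 65 and < 87 → Meets

Meets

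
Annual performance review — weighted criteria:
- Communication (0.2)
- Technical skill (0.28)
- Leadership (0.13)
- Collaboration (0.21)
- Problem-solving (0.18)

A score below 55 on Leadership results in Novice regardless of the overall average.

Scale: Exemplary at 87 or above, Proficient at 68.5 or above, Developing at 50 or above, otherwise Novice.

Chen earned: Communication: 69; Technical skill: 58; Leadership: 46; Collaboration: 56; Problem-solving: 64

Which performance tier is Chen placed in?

Leadership score 46 < 55: minimum not met.
Weighted total:
  Communication 69 × 0.2 = 13.8
  Technical skill 58 × 0.28 = 16.24
  Leadership 46 × 0.13 = 5.98
  Collaboration 56 × 0.21 = 11.76
  Problem-solving 64 × 0.18 = 11.52
Sum = 59.3
Because the Leadership minimum was not met, the result is Novice.

Novice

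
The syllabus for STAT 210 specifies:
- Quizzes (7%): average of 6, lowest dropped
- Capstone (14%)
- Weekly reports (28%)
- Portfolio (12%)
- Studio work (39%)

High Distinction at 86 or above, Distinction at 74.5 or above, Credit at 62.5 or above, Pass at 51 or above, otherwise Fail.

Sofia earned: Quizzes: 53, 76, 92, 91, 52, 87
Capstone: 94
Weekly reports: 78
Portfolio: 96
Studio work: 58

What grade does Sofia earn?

Quizzes: drop 52 → average of remaining 5 = 399/5 = 79.8
Weighted total:
  Quizzes 79.8 × 0.07 = 5.586
  Capstone 94 × 0.14 = 13.16
  Weekly reports 78 × 0.28 = 21.84
  Portfolio 96 × 0.12 = 11.52
  Studio work 58 × 0.39 = 22.62
Sum = 74.726
74.726 is ≥ 74.5 and < 86 → Distinction

Distinction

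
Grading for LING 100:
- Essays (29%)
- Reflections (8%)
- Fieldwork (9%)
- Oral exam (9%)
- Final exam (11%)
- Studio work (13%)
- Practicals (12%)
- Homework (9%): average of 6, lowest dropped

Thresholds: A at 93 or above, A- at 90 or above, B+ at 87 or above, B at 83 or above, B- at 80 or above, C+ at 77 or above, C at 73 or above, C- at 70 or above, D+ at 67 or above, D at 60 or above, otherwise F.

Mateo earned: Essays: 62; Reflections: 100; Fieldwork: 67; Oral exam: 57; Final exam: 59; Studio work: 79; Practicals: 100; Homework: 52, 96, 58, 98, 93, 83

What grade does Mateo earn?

C

Homework: drop 52 → average of remaining 5 = 428/5 = 85.6
Weighted total:
  Essays 62 × 0.29 = 17.98
  Reflections 100 × 0.08 = 8
  Fieldwork 67 × 0.09 = 6.03
  Oral exam 57 × 0.09 = 5.13
  Final exam 59 × 0.11 = 6.49
  Studio work 79 × 0.13 = 10.27
  Practicals 100 × 0.12 = 12
  Homework 85.6 × 0.09 = 7.704
Sum = 73.604
73.604 is ≥ 73 and < 77 → C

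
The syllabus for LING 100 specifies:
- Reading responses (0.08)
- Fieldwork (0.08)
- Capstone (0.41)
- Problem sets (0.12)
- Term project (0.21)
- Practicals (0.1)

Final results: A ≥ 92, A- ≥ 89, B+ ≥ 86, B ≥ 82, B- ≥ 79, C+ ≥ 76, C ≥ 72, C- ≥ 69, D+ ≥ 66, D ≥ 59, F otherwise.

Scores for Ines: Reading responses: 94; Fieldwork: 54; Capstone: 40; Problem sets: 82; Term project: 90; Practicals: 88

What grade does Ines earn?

Weighted total:
  Reading responses 94 × 0.08 = 7.52
  Fieldwork 54 × 0.08 = 4.32
  Capstone 40 × 0.41 = 16.4
  Problem sets 82 × 0.12 = 9.84
  Term project 90 × 0.21 = 18.9
  Practicals 88 × 0.1 = 8.8
Sum = 65.78
65.78 is ≥ 59 and < 66 → D

D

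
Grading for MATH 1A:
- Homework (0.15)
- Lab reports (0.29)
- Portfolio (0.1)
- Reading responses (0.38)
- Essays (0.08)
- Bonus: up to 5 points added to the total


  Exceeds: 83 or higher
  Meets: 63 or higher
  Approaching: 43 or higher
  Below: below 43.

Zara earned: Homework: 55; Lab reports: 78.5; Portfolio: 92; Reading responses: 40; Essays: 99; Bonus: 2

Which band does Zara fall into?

Weighted total:
  Homework 55 × 0.15 = 8.25
  Lab reports 78.5 × 0.29 = 22.765
  Portfolio 92 × 0.1 = 9.2
  Reading responses 40 × 0.38 = 15.2
  Essays 99 × 0.08 = 7.92
Sum = 63.335
Bonus: 63.335 + 2 = 65.335
65.335 is ≥ 63 and < 83 → Meets

Meets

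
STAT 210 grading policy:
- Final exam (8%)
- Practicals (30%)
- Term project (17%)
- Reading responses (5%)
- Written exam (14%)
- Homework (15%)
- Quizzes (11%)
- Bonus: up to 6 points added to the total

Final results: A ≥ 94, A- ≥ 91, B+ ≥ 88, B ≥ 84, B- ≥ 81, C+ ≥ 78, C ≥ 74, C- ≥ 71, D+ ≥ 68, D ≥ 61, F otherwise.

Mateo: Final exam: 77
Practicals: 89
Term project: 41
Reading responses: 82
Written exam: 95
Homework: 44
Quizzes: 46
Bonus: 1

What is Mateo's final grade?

Weighted total:
  Final exam 77 × 0.08 = 6.16
  Practicals 89 × 0.3 = 26.7
  Term project 41 × 0.17 = 6.97
  Reading responses 82 × 0.05 = 4.1
  Written exam 95 × 0.14 = 13.3
  Homework 44 × 0.15 = 6.6
  Quizzes 46 × 0.11 = 5.06
Sum = 68.89
Bonus: 68.89 + 1 = 69.89
69.89 is ≥ 68 and < 71 → D+

D+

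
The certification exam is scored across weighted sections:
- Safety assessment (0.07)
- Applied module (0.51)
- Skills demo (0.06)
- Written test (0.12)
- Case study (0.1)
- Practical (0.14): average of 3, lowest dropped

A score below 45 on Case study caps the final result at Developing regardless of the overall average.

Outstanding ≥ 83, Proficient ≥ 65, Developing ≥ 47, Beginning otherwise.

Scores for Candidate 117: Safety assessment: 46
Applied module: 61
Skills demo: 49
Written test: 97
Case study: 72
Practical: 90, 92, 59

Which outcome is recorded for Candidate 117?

Practical: drop 59 → average of remaining 2 = 182/2 = 91
Case study score 72 ≥ 45: minimum met.
Weighted total:
  Safety assessment 46 × 0.07 = 3.22
  Applied module 61 × 0.51 = 31.11
  Skills demo 49 × 0.06 = 2.94
  Written test 97 × 0.12 = 11.64
  Case study 72 × 0.1 = 7.2
  Practical 91 × 0.14 = 12.74
Sum = 68.85
68.85 is ≥ 65 and < 83 → Proficient

Proficient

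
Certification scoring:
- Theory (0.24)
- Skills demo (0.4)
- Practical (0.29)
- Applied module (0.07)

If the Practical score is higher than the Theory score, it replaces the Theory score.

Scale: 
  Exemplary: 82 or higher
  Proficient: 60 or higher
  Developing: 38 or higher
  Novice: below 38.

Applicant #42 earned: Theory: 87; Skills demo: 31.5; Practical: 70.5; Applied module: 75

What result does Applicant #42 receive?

Developing

Practical (70.5) ≤ Theory (87), so Theory stays at 87.
Weighted total:
  Theory 87 × 0.24 = 20.88
  Skills demo 31.5 × 0.4 = 12.6
  Practical 70.5 × 0.29 = 20.445
  Applied module 75 × 0.07 = 5.25
Sum = 59.175
59.175 is ≥ 38 and < 60 → Developing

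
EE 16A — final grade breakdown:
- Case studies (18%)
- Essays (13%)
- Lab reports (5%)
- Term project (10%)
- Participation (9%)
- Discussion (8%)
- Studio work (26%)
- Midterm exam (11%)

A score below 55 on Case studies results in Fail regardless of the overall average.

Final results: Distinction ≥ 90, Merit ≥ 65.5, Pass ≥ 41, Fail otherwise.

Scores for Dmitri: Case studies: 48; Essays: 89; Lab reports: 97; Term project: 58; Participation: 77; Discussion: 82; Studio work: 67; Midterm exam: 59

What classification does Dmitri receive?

Fail

Case studies score 48 < 55: minimum not met.
Weighted total:
  Case studies 48 × 0.18 = 8.64
  Essays 89 × 0.13 = 11.57
  Lab reports 97 × 0.05 = 4.85
  Term project 58 × 0.1 = 5.8
  Participation 77 × 0.09 = 6.93
  Discussion 82 × 0.08 = 6.56
  Studio work 67 × 0.26 = 17.42
  Midterm exam 59 × 0.11 = 6.49
Sum = 68.26
Because the Case studies minimum was not met, the result is Fail.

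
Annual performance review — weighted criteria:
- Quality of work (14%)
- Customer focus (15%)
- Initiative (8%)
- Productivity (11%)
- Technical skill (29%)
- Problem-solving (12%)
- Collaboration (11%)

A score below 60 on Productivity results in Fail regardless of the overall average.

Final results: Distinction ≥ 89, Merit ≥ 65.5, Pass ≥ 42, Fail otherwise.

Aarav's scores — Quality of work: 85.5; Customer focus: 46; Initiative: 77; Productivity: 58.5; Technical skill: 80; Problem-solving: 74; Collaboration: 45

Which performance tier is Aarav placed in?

Fail

Productivity score 58.5 < 60: minimum not met.
Weighted total:
  Quality of work 85.5 × 0.14 = 11.97
  Customer focus 46 × 0.15 = 6.9
  Initiative 77 × 0.08 = 6.16
  Productivity 58.5 × 0.11 = 6.435
  Technical skill 80 × 0.29 = 23.2
  Problem-solving 74 × 0.12 = 8.88
  Collaboration 45 × 0.11 = 4.95
Sum = 68.495
Because the Productivity minimum was not met, the result is Fail.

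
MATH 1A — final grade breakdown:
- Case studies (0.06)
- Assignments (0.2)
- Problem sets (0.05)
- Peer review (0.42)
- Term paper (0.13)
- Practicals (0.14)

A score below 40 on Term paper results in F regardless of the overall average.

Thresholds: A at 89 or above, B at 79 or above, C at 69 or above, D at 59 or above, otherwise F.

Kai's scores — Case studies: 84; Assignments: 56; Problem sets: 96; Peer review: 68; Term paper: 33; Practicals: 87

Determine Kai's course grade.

Term paper score 33 < 40: minimum not met.
Weighted total:
  Case studies 84 × 0.06 = 5.04
  Assignments 56 × 0.2 = 11.2
  Problem sets 96 × 0.05 = 4.8
  Peer review 68 × 0.42 = 28.56
  Term paper 33 × 0.13 = 4.29
  Practicals 87 × 0.14 = 12.18
Sum = 66.07
Because the Term paper minimum was not met, the result is F.

F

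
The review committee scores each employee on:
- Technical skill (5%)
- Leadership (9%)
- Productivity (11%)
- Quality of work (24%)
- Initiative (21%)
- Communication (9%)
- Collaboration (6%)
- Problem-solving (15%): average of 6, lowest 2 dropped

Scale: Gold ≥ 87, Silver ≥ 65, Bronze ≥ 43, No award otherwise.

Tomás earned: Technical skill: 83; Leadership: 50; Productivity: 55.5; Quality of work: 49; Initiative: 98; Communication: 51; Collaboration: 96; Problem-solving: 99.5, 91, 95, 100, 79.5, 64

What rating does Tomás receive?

Problem-solving: drop 64, 79.5 → average of remaining 4 = 385.5/4 = 96.375
Weighted total:
  Technical skill 83 × 0.05 = 4.15
  Leadership 50 × 0.09 = 4.5
  Productivity 55.5 × 0.11 = 6.105
  Quality of work 49 × 0.24 = 11.76
  Initiative 98 × 0.21 = 20.58
  Communication 51 × 0.09 = 4.59
  Collaboration 96 × 0.06 = 5.76
  Problem-solving 96.375 × 0.15 = 14.45625
Sum = 71.90125
71.90125 is ≥ 65 and < 87 → Silver

Silver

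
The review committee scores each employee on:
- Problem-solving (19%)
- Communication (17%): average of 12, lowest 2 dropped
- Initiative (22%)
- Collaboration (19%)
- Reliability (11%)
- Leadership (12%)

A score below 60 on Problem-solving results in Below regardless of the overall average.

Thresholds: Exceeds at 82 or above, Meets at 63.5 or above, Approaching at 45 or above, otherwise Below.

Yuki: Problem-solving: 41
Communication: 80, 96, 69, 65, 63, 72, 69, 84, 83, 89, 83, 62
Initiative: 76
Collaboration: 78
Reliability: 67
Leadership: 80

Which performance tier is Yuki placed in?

Below

Communication: drop 62, 63 → average of remaining 10 = 790/10 = 79
Problem-solving score 41 < 60: minimum not met.
Weighted total:
  Problem-solving 41 × 0.19 = 7.79
  Communication 79 × 0.17 = 13.43
  Initiative 76 × 0.22 = 16.72
  Collaboration 78 × 0.19 = 14.82
  Reliability 67 × 0.11 = 7.37
  Leadership 80 × 0.12 = 9.6
Sum = 69.73
Because the Problem-solving minimum was not met, the result is Below.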